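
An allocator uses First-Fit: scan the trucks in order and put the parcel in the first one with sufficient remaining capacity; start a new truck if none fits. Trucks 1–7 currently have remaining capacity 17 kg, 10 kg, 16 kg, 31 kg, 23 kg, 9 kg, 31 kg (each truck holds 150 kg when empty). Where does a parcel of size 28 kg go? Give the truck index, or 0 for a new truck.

4

Trucks with room: truck 4 (31 kg), truck 7 (31 kg).
The first with room is truck 4.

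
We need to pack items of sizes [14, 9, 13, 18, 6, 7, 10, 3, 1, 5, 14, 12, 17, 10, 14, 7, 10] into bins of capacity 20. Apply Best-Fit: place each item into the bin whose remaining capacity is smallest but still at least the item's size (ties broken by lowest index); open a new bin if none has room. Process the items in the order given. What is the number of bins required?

Put 14 in bin 1; 6 remain.
Put 9 in bin 2; 11 remain.
Put 13 in bin 3; 7 remain.
Put 18 in bin 4; 2 remain.
Put 6 in bin 1; 0 remain.
Put 7 in bin 3; 0 remain.
Put 10 in bin 2; 1 remain.
Put 3 in bin 5; 17 remain.
Put 1 in bin 2; 0 remain.
Put 5 in bin 5; 12 remain.
Put 14 in bin 6; 6 remain.
Put 12 in bin 5; 0 remain.
Put 17 in bin 7; 3 remain.
Put 10 in bin 8; 10 remain.
Put 14 in bin 9; 6 remain.
Put 7 in bin 8; 3 remain.
Put 10 in bin 10; 10 remain.
Final bins: [14,6] [9,10,1] [13,7] [18] [3,5,12] [14] [17] [10,7] [14] [10].

10 bins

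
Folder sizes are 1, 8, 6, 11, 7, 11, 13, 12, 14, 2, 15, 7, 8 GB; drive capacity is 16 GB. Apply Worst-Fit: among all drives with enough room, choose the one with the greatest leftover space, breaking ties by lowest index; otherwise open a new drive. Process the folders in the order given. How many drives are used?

9 drives

1 GB → drive 1 (remaining 15 GB)
8 GB → drive 1 (remaining 7 GB)
6 GB → drive 1 (remaining 1 GB)
11 GB → drive 2 (remaining 5 GB)
7 GB → drive 3 (remaining 9 GB)
11 GB → drive 4 (remaining 5 GB)
13 GB → drive 5 (remaining 3 GB)
12 GB → drive 6 (remaining 4 GB)
14 GB → drive 7 (remaining 2 GB)
2 GB → drive 3 (remaining 7 GB)
15 GB → drive 8 (remaining 1 GB)
7 GB → drive 3 (remaining 0 GB)
8 GB → drive 9 (remaining 8 GB)
Final drives: [1,8,6] [11] [7,2,7] [11] [13] [12] [14] [15] [8].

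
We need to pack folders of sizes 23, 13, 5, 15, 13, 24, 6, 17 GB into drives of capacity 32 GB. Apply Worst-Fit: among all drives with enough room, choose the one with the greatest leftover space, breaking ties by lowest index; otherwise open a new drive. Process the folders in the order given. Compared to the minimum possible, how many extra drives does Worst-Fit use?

1

Worst-Fit: [23] [13,5,6] [15,13] [24] [17] → 5 drives.
Total size 116 GB; any packing needs at least ⌈116/32⌉ = 4 drives.
An optimal packing achieves that bound: [24,6] [23,5] [17,15] [13,13] → 4 drives.
Excess: 5 − 4 = 1.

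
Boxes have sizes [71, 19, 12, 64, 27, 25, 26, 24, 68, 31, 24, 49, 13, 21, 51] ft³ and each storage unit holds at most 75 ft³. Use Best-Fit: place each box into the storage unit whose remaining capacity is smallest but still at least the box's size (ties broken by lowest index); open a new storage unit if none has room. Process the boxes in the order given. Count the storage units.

8

71 ft³ → storage unit 1 (remaining 4 ft³)
19 ft³ → storage unit 2 (remaining 56 ft³)
12 ft³ → storage unit 2 (remaining 44 ft³)
64 ft³ → storage unit 3 (remaining 11 ft³)
27 ft³ → storage unit 2 (remaining 17 ft³)
25 ft³ → storage unit 4 (remaining 50 ft³)
26 ft³ → storage unit 4 (remaining 24 ft³)
24 ft³ → storage unit 4 (remaining 0 ft³)
68 ft³ → storage unit 5 (remaining 7 ft³)
31 ft³ → storage unit 6 (remaining 44 ft³)
24 ft³ → storage unit 6 (remaining 20 ft³)
49 ft³ → storage unit 7 (remaining 26 ft³)
13 ft³ → storage unit 2 (remaining 4 ft³)
21 ft³ → storage unit 7 (remaining 5 ft³)
51 ft³ → storage unit 8 (remaining 24 ft³)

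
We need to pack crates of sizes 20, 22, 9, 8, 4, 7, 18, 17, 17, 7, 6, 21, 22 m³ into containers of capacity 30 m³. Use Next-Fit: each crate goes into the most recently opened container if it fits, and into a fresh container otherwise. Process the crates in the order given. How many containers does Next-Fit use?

8

Put 20 m³ in container 1; 10 m³ remain.
Put 22 m³ in container 2; 8 m³ remain.
Put 9 m³ in container 3; 21 m³ remain.
Put 8 m³ in container 3; 13 m³ remain.
Put 4 m³ in container 3; 9 m³ remain.
Put 7 m³ in container 3; 2 m³ remain.
Put 18 m³ in container 4; 12 m³ remain.
Put 17 m³ in container 5; 13 m³ remain.
Put 17 m³ in container 6; 13 m³ remain.
Put 7 m³ in container 6; 6 m³ remain.
Put 6 m³ in container 6; 0 m³ remain.
Put 21 m³ in container 7; 9 m³ remain.
Put 22 m³ in container 8; 8 m³ remain.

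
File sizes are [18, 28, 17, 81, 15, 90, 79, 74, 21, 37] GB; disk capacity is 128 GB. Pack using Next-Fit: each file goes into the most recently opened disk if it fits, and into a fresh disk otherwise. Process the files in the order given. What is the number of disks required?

18 GB → disk 1 (remaining 110 GB)
28 GB → disk 1 (remaining 82 GB)
17 GB → disk 1 (remaining 65 GB)
81 GB → disk 2 (remaining 47 GB)
15 GB → disk 2 (remaining 32 GB)
90 GB → disk 3 (remaining 38 GB)
79 GB → disk 4 (remaining 49 GB)
74 GB → disk 5 (remaining 54 GB)
21 GB → disk 5 (remaining 33 GB)
37 GB → disk 6 (remaining 91 GB)
Final disks: [18,28,17] [81,15] [90] [79] [74,21] [37].

6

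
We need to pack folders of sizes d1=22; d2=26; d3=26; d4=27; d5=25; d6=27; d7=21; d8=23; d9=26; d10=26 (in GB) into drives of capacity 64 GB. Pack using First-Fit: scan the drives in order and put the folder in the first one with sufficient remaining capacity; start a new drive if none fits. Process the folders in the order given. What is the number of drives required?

5

drive 1: place d1 (22 GB), 42 GB left
drive 1: place d2 (26 GB), 16 GB left
drive 2: place d3 (26 GB), 38 GB left
drive 2: place d4 (27 GB), 11 GB left
drive 3: place d5 (25 GB), 39 GB left
drive 3: place d6 (27 GB), 12 GB left
drive 4: place d7 (21 GB), 43 GB left
drive 4: place d8 (23 GB), 20 GB left
drive 5: place d9 (26 GB), 38 GB left
drive 5: place d10 (26 GB), 12 GB left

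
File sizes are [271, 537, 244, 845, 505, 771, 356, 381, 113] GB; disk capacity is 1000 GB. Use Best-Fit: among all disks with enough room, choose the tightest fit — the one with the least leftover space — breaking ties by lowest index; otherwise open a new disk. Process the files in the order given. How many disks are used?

5 disks

271 GB → disk 1 (remaining 729 GB)
537 GB → disk 1 (remaining 192 GB)
244 GB → disk 2 (remaining 756 GB)
845 GB → disk 3 (remaining 155 GB)
505 GB → disk 2 (remaining 251 GB)
771 GB → disk 4 (remaining 229 GB)
356 GB → disk 5 (remaining 644 GB)
381 GB → disk 5 (remaining 263 GB)
113 GB → disk 3 (remaining 42 GB)
Final disks: [271,537] [244,505] [845,113] [771] [356,381].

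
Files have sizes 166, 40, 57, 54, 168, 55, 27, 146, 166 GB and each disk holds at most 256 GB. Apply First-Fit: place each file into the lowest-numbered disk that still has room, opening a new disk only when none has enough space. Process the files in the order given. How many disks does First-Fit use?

Put 166 GB in disk 1; 90 GB remain.
Put 40 GB in disk 1; 50 GB remain.
Put 57 GB in disk 2; 199 GB remain.
Put 54 GB in disk 2; 145 GB remain.
Put 168 GB in disk 3; 88 GB remain.
Put 55 GB in disk 2; 90 GB remain.
Put 27 GB in disk 1; 23 GB remain.
Put 146 GB in disk 4; 110 GB remain.
Put 166 GB in disk 5; 90 GB remain.
Final disks: [166,40,27] [57,54,55] [168] [146] [166].

5 disks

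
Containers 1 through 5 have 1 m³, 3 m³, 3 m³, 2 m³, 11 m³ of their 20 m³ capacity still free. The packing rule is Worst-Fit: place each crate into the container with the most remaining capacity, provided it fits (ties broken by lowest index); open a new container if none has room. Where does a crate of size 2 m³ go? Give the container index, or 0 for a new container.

Containers with room: container 2 (3 m³), container 3 (3 m³), container 4 (2 m³), container 5 (11 m³).
Most room is container 5 with 11 m³ free.

5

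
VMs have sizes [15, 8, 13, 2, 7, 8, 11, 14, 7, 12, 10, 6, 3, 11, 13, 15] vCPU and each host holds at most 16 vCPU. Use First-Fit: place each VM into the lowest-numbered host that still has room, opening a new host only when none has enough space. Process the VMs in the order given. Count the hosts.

Put 15 vCPU in host 1; 1 vCPU remain.
Put 8 vCPU in host 2; 8 vCPU remain.
Put 13 vCPU in host 3; 3 vCPU remain.
Put 2 vCPU in host 2; 6 vCPU remain.
Put 7 vCPU in host 4; 9 vCPU remain.
Put 8 vCPU in host 4; 1 vCPU remain.
Put 11 vCPU in host 5; 5 vCPU remain.
Put 14 vCPU in host 6; 2 vCPU remain.
Put 7 vCPU in host 7; 9 vCPU remain.
Put 12 vCPU in host 8; 4 vCPU remain.
Put 10 vCPU in host 9; 6 vCPU remain.
Put 6 vCPU in host 2; 0 vCPU remain.
Put 3 vCPU in host 3; 0 vCPU remain.
Put 11 vCPU in host 10; 5 vCPU remain.
Put 13 vCPU in host 11; 3 vCPU remain.
Put 15 vCPU in host 12; 1 vCPU remain.

12 hosts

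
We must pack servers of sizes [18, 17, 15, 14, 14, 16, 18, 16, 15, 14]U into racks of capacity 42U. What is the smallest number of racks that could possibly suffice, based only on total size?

Total size = 18 + 17 + 15 + 14 + 14 + 16 + 18 + 16 + 15 + 14 = 157U.
⌈157 / 42⌉ = 4.

4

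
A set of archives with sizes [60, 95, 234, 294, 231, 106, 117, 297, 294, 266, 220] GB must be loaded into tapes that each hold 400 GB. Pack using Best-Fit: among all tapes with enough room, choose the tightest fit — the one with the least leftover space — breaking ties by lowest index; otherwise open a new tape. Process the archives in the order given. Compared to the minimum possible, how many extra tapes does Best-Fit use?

Best-Fit: [60,95,234] [294,106] [231,117] [297] [294] [266] [220] → 7 tapes.
7 archives exceed 200 GB (half the capacity), and no two of those can share a tape, so at least 7 tapes are needed.
So 7 is already optimal.

0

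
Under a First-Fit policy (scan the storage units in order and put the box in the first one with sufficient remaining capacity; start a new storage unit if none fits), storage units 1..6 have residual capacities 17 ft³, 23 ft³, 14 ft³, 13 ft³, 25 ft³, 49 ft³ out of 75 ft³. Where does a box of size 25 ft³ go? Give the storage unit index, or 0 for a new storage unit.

5

Storage units with room: storage unit 5 (25 ft³), storage unit 6 (49 ft³).
The first with room is storage unit 5.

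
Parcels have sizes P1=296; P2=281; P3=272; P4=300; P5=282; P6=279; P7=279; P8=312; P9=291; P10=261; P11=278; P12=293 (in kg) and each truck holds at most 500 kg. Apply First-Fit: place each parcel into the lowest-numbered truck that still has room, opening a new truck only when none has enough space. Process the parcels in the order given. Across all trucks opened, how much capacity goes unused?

Put P1 (296 kg) in truck 1; 204 kg remain.
Put P2 (281 kg) in truck 2; 219 kg remain.
Put P3 (272 kg) in truck 3; 228 kg remain.
Put P4 (300 kg) in truck 4; 200 kg remain.
Put P5 (282 kg) in truck 5; 218 kg remain.
Put P6 (279 kg) in truck 6; 221 kg remain.
Put P7 (279 kg) in truck 7; 221 kg remain.
Put P8 (312 kg) in truck 8; 188 kg remain.
Put P9 (291 kg) in truck 9; 209 kg remain.
Put P10 (261 kg) in truck 10; 239 kg remain.
Put P11 (278 kg) in truck 11; 222 kg remain.
Put P12 (293 kg) in truck 12; 207 kg remain.
12 trucks × 500 kg = 6000 kg; used 3424 kg; unused 2576 kg.

2576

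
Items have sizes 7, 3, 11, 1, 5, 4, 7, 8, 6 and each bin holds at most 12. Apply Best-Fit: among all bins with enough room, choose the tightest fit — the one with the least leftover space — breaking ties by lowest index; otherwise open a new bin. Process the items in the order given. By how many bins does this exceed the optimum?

1

Best-Fit: [7,3] [11,1] [5,4] [7] [8] [6] → 6 bins.
Total size 52; any packing needs at least ⌈52/12⌉ = 5 bins.
An optimal packing achieves that bound: [11,1] [8,4] [7,5] [7,3] [6] → 5 bins.
Excess: 6 − 5 = 1.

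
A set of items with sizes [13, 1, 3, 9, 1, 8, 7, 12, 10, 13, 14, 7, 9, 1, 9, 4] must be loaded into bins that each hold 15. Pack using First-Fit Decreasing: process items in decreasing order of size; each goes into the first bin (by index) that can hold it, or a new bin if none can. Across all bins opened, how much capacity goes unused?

29

Sorted descending: 14, 13, 13, 12, 10, 9, 9, 9, 8, 7, 7, 4, 3, 1, 1, 1.
14 → bin 1 (remaining 1)
13 → bin 2 (remaining 2)
13 → bin 3 (remaining 2)
12 → bin 4 (remaining 3)
10 → bin 5 (remaining 5)
9 → bin 6 (remaining 6)
9 → bin 7 (remaining 6)
9 → bin 8 (remaining 6)
8 → bin 9 (remaining 7)
7 → bin 9 (remaining 0)
7 → bin 10 (remaining 8)
4 → bin 5 (remaining 1)
3 → bin 4 (remaining 0)
1 → bin 1 (remaining 0)
1 → bin 2 (remaining 1)
1 → bin 2 (remaining 0)
10 bins × 15 = 150; used 121; unused 29.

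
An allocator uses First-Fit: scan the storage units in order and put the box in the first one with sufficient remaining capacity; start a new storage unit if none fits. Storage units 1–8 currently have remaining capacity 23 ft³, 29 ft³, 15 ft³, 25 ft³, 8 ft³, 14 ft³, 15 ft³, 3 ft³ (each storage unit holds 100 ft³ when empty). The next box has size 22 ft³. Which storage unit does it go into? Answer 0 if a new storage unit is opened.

1

Storage units with room: storage unit 1 (23 ft³), storage unit 2 (29 ft³), storage unit 4 (25 ft³).
The first with room is storage unit 1.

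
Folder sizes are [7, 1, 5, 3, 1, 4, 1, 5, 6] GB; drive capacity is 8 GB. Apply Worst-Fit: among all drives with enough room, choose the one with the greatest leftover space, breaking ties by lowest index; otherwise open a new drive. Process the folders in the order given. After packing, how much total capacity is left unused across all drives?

7 GB → drive 1 (remaining 1 GB)
1 GB → drive 1 (remaining 0 GB)
5 GB → drive 2 (remaining 3 GB)
3 GB → drive 2 (remaining 0 GB)
1 GB → drive 3 (remaining 7 GB)
4 GB → drive 3 (remaining 3 GB)
1 GB → drive 3 (remaining 2 GB)
5 GB → drive 4 (remaining 3 GB)
6 GB → drive 5 (remaining 2 GB)
5 drives × 8 GB = 40 GB; used 33 GB; unused 7 GB.

7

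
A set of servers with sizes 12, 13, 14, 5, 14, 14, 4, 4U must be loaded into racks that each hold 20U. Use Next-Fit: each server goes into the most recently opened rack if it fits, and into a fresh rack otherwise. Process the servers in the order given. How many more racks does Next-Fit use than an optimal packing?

Next-Fit: [12] [13] [14,5] [14] [14,4] [4] → 6 racks.
5 servers exceed 10U (half the capacity), and no two of those can share a rack, so at least 5 racks are needed.
An optimal packing achieves that bound: [14,5] [14,4] [14,4] [13] [12] → 5 racks.
Excess: 6 − 5 = 1.

1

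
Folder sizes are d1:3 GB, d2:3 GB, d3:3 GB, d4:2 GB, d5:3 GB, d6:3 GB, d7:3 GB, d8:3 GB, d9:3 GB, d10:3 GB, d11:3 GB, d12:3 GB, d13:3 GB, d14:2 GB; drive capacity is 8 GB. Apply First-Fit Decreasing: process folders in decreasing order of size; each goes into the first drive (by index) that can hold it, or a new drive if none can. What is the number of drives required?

Sorted descending: 3, 3, 3, 3, 3, 3, 3, 3, 3, 3, 3, 3, 2, 2.
drive 1: place 3 GB, 5 GB left
drive 1: place 3 GB, 2 GB left
drive 2: place 3 GB, 5 GB left
drive 2: place 3 GB, 2 GB left
drive 3: place 3 GB, 5 GB left
drive 3: place 3 GB, 2 GB left
drive 4: place 3 GB, 5 GB left
drive 4: place 3 GB, 2 GB left
drive 5: place 3 GB, 5 GB left
drive 5: place 3 GB, 2 GB left
drive 6: place 3 GB, 5 GB left
drive 6: place 3 GB, 2 GB left
drive 1: place 2 GB, 0 GB left
drive 2: place 2 GB, 0 GB left

6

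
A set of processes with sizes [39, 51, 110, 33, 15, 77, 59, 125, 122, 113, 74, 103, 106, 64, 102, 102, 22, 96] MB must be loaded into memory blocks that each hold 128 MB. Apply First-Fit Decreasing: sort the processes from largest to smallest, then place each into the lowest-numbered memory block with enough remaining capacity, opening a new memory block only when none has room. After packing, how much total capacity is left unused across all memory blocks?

Sorted descending: 125, 122, 113, 110, 106, 103, 102, 102, 96, 77, 74, 64, 59, 51, 39, 33, 22, 15.
125 MB → memory block 1 (remaining 3 MB)
122 MB → memory block 2 (remaining 6 MB)
113 MB → memory block 3 (remaining 15 MB)
110 MB → memory block 4 (remaining 18 MB)
106 MB → memory block 5 (remaining 22 MB)
103 MB → memory block 6 (remaining 25 MB)
102 MB → memory block 7 (remaining 26 MB)
102 MB → memory block 8 (remaining 26 MB)
96 MB → memory block 9 (remaining 32 MB)
77 MB → memory block 10 (remaining 51 MB)
74 MB → memory block 11 (remaining 54 MB)
64 MB → memory block 12 (remaining 64 MB)
59 MB → memory block 12 (remaining 5 MB)
51 MB → memory block 10 (remaining 0 MB)
39 MB → memory block 11 (remaining 15 MB)
33 MB → memory block 13 (remaining 95 MB)
22 MB → memory block 5 (remaining 0 MB)
15 MB → memory block 3 (remaining 0 MB)
13 memory blocks × 128 MB = 1664 MB; used 1413 MB; unused 251 MB.

251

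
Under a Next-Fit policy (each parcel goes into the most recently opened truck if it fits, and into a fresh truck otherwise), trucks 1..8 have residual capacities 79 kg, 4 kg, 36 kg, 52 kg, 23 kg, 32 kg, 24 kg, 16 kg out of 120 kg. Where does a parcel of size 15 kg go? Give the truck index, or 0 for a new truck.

8

Next-Fit only looks at truck 8, which has 16 kg free.
15 kg fits there.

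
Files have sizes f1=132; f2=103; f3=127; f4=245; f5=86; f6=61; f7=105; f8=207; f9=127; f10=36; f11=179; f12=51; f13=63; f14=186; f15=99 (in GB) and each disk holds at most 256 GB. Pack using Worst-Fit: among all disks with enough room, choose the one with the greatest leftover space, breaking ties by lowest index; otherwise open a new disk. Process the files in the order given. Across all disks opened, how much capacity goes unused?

f1 (132 GB) → disk 1 (remaining 124 GB)
f2 (103 GB) → disk 1 (remaining 21 GB)
f3 (127 GB) → disk 2 (remaining 129 GB)
f4 (245 GB) → disk 3 (remaining 11 GB)
f5 (86 GB) → disk 2 (remaining 43 GB)
f6 (61 GB) → disk 4 (remaining 195 GB)
f7 (105 GB) → disk 4 (remaining 90 GB)
f8 (207 GB) → disk 5 (remaining 49 GB)
f9 (127 GB) → disk 6 (remaining 129 GB)
f10 (36 GB) → disk 6 (remaining 93 GB)
f11 (179 GB) → disk 7 (remaining 77 GB)
f12 (51 GB) → disk 6 (remaining 42 GB)
f13 (63 GB) → disk 4 (remaining 27 GB)
f14 (186 GB) → disk 8 (remaining 70 GB)
f15 (99 GB) → disk 9 (remaining 157 GB)
9 disks × 256 GB = 2304 GB; used 1807 GB; unused 497 GB.

497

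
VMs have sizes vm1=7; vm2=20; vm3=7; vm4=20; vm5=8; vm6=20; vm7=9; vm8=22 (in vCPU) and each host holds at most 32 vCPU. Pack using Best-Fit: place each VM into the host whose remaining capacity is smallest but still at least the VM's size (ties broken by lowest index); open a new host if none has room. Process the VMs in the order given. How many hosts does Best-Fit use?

4

Put vm1 (7 vCPU) in host 1; 25 vCPU remain.
Put vm2 (20 vCPU) in host 1; 5 vCPU remain.
Put vm3 (7 vCPU) in host 2; 25 vCPU remain.
Put vm4 (20 vCPU) in host 2; 5 vCPU remain.
Put vm5 (8 vCPU) in host 3; 24 vCPU remain.
Put vm6 (20 vCPU) in host 3; 4 vCPU remain.
Put vm7 (9 vCPU) in host 4; 23 vCPU remain.
Put vm8 (22 vCPU) in host 4; 1 vCPU remain.
Final hosts: [7,20] [7,20] [8,20] [9,22].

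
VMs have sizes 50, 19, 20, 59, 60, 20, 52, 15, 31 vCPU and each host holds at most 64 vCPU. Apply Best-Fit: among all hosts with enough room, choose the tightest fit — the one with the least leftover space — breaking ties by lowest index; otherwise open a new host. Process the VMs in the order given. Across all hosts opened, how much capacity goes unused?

Put 50 vCPU in host 1; 14 vCPU remain.
Put 19 vCPU in host 2; 45 vCPU remain.
Put 20 vCPU in host 2; 25 vCPU remain.
Put 59 vCPU in host 3; 5 vCPU remain.
Put 60 vCPU in host 4; 4 vCPU remain.
Put 20 vCPU in host 2; 5 vCPU remain.
Put 52 vCPU in host 5; 12 vCPU remain.
Put 15 vCPU in host 6; 49 vCPU remain.
Put 31 vCPU in host 6; 18 vCPU remain.
6 hosts × 64 vCPU = 384 vCPU; used 326 vCPU; unused 58 vCPU.

58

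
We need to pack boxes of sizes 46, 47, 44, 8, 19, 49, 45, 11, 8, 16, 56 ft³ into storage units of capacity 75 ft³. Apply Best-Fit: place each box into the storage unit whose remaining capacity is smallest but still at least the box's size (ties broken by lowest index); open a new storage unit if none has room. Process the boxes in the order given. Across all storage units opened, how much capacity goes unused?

46 ft³ → storage unit 1 (remaining 29 ft³)
47 ft³ → storage unit 2 (remaining 28 ft³)
44 ft³ → storage unit 3 (remaining 31 ft³)
8 ft³ → storage unit 2 (remaining 20 ft³)
19 ft³ → storage unit 2 (remaining 1 ft³)
49 ft³ → storage unit 4 (remaining 26 ft³)
45 ft³ → storage unit 5 (remaining 30 ft³)
11 ft³ → storage unit 4 (remaining 15 ft³)
8 ft³ → storage unit 4 (remaining 7 ft³)
16 ft³ → storage unit 1 (remaining 13 ft³)
56 ft³ → storage unit 6 (remaining 19 ft³)
6 storage units × 75 ft³ = 450 ft³; used 349 ft³; unused 101 ft³.

101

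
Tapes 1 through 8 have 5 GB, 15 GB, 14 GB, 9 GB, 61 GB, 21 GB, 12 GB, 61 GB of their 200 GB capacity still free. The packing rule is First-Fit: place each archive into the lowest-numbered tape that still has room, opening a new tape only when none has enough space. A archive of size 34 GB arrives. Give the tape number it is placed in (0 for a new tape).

5

Tapes with room: tape 5 (61 GB), tape 8 (61 GB).
The first with room is tape 5.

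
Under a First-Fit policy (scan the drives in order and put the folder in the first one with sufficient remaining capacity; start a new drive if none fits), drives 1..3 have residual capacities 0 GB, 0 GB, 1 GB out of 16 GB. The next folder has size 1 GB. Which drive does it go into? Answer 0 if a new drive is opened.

Drives with room: drive 3 (1 GB).
The first with room is drive 3.

3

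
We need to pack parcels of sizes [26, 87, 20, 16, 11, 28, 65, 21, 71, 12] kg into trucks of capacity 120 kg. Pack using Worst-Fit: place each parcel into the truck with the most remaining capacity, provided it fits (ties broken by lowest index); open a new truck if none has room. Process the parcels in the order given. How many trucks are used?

4

26 kg → truck 1 (remaining 94 kg)
87 kg → truck 1 (remaining 7 kg)
20 kg → truck 2 (remaining 100 kg)
16 kg → truck 2 (remaining 84 kg)
11 kg → truck 2 (remaining 73 kg)
28 kg → truck 2 (remaining 45 kg)
65 kg → truck 3 (remaining 55 kg)
21 kg → truck 3 (remaining 34 kg)
71 kg → truck 4 (remaining 49 kg)
12 kg → truck 4 (remaining 37 kg)
Final trucks: [26,87] [20,16,11,28] [65,21] [71,12].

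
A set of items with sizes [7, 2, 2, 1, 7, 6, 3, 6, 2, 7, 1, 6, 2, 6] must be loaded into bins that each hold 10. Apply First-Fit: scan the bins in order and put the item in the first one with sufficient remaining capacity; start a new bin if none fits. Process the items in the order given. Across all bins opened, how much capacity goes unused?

12

bin 1: place 7, 3 left
bin 1: place 2, 1 left
bin 2: place 2, 8 left
bin 1: place 1, 0 left
bin 2: place 7, 1 left
bin 3: place 6, 4 left
bin 3: place 3, 1 left
bin 4: place 6, 4 left
bin 4: place 2, 2 left
bin 5: place 7, 3 left
bin 2: place 1, 0 left
bin 6: place 6, 4 left
bin 4: place 2, 0 left
bin 7: place 6, 4 left
7 bins × 10 = 70; used 58; unused 12.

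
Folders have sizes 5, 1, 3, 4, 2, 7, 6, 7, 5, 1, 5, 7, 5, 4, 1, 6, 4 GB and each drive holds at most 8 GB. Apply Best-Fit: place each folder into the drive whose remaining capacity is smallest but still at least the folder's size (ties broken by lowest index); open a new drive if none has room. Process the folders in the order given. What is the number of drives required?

Put 5 GB in drive 1; 3 GB remain.
Put 1 GB in drive 1; 2 GB remain.
Put 3 GB in drive 2; 5 GB remain.
Put 4 GB in drive 2; 1 GB remain.
Put 2 GB in drive 1; 0 GB remain.
Put 7 GB in drive 3; 1 GB remain.
Put 6 GB in drive 4; 2 GB remain.
Put 7 GB in drive 5; 1 GB remain.
Put 5 GB in drive 6; 3 GB remain.
Put 1 GB in drive 2; 0 GB remain.
Put 5 GB in drive 7; 3 GB remain.
Put 7 GB in drive 8; 1 GB remain.
Put 5 GB in drive 9; 3 GB remain.
Put 4 GB in drive 10; 4 GB remain.
Put 1 GB in drive 3; 0 GB remain.
Put 6 GB in drive 11; 2 GB remain.
Put 4 GB in drive 10; 0 GB remain.

11 drives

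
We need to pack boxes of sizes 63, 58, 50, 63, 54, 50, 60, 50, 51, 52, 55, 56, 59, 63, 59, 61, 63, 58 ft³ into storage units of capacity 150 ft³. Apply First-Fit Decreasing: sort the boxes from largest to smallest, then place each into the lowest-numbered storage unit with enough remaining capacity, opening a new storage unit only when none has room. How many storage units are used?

9 storage units

Sorted descending: 63, 63, 63, 63, 61, 60, 59, 59, 58, 58, 56, 55, 54, 52, 51, 50, 50, 50.
storage unit 1: place 63 ft³, 87 ft³ left
storage unit 1: place 63 ft³, 24 ft³ left
storage unit 2: place 63 ft³, 87 ft³ left
storage unit 2: place 63 ft³, 24 ft³ left
storage unit 3: place 61 ft³, 89 ft³ left
storage unit 3: place 60 ft³, 29 ft³ left
storage unit 4: place 59 ft³, 91 ft³ left
storage unit 4: place 59 ft³, 32 ft³ left
storage unit 5: place 58 ft³, 92 ft³ left
storage unit 5: place 58 ft³, 34 ft³ left
storage unit 6: place 56 ft³, 94 ft³ left
storage unit 6: place 55 ft³, 39 ft³ left
storage unit 7: place 54 ft³, 96 ft³ left
storage unit 7: place 52 ft³, 44 ft³ left
storage unit 8: place 51 ft³, 99 ft³ left
storage unit 8: place 50 ft³, 49 ft³ left
storage unit 9: place 50 ft³, 100 ft³ left
storage unit 9: place 50 ft³, 50 ft³ left
Final storage units: [63,63] [63,63] [61,60] [59,59] [58,58] [56,55] [54,52] [51,50] [50,50].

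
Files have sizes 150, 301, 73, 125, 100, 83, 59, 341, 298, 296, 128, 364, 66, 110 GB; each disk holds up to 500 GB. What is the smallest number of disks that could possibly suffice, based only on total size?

5 disks

Total size = 150 + 301 + 73 + 125 + 100 + 83 + 59 + 341 + 298 + 296 + 128 + 364 + 66 + 110 = 2494 GB.
⌈2494 / 500⌉ = 5.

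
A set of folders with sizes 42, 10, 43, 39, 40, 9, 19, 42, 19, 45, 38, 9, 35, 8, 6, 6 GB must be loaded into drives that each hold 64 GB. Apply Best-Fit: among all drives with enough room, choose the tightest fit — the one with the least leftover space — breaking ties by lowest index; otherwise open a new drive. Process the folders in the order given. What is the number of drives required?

42 GB → drive 1 (remaining 22 GB)
10 GB → drive 1 (remaining 12 GB)
43 GB → drive 2 (remaining 21 GB)
39 GB → drive 3 (remaining 25 GB)
40 GB → drive 4 (remaining 24 GB)
9 GB → drive 1 (remaining 3 GB)
19 GB → drive 2 (remaining 2 GB)
42 GB → drive 5 (remaining 22 GB)
19 GB → drive 5 (remaining 3 GB)
45 GB → drive 6 (remaining 19 GB)
38 GB → drive 7 (remaining 26 GB)
9 GB → drive 6 (remaining 10 GB)
35 GB → drive 8 (remaining 29 GB)
8 GB → drive 6 (remaining 2 GB)
6 GB → drive 4 (remaining 18 GB)
6 GB → drive 4 (remaining 12 GB)
Final drives: [42,10,9] [43,19] [39] [40,6,6] [42,19] [45,9,8] [38] [35].

8 drives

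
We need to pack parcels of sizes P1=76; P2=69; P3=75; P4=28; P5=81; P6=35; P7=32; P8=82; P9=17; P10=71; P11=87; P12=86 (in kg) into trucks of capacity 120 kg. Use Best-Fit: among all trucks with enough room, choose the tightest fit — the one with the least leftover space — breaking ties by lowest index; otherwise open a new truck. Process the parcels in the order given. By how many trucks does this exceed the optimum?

0

Best-Fit: [76,28] [69] [75,32] [81,35] [82,17] [71] [87] [86] → 8 trucks.
8 parcels exceed 60 kg (half the capacity), and no two of those can share a truck, so at least 8 trucks are needed.
So 8 is already optimal.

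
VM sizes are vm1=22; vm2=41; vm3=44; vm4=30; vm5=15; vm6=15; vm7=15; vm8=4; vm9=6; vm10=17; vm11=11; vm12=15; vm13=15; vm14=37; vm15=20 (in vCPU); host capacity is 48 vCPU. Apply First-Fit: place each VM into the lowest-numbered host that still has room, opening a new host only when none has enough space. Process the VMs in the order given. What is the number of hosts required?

8

host 1: place vm1 (22 vCPU), 26 vCPU left
host 2: place vm2 (41 vCPU), 7 vCPU left
host 3: place vm3 (44 vCPU), 4 vCPU left
host 4: place vm4 (30 vCPU), 18 vCPU left
host 1: place vm5 (15 vCPU), 11 vCPU left
host 4: place vm6 (15 vCPU), 3 vCPU left
host 5: place vm7 (15 vCPU), 33 vCPU left
host 1: place vm8 (4 vCPU), 7 vCPU left
host 1: place vm9 (6 vCPU), 1 vCPU left
host 5: place vm10 (17 vCPU), 16 vCPU left
host 5: place vm11 (11 vCPU), 5 vCPU left
host 6: place vm12 (15 vCPU), 33 vCPU left
host 6: place vm13 (15 vCPU), 18 vCPU left
host 7: place vm14 (37 vCPU), 11 vCPU left
host 8: place vm15 (20 vCPU), 28 vCPU left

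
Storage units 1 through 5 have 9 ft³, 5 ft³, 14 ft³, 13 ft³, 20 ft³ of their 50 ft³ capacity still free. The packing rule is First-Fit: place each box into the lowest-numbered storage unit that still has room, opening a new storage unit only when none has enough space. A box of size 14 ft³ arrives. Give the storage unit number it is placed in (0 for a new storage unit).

3

Storage units with room: storage unit 3 (14 ft³), storage unit 5 (20 ft³).
The first with room is storage unit 3.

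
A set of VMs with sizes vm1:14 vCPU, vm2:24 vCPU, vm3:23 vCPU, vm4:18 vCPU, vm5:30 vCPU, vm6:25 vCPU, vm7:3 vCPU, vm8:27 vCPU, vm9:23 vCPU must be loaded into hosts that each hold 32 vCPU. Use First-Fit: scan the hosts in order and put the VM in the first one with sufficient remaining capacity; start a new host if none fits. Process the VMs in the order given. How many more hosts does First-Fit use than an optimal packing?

First-Fit: [14,18] [24,3] [23] [30] [25] [27] [23] → 7 hosts.
7 VMs exceed 16 vCPU (half the capacity), and no two of those can share a host, so at least 7 hosts are needed.
So 7 is already optimal.

0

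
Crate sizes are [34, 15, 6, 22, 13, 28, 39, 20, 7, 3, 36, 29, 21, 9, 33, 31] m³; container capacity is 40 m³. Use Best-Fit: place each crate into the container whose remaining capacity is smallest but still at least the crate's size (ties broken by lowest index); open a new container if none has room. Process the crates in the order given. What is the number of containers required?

34 m³ → container 1 (remaining 6 m³)
15 m³ → container 2 (remaining 25 m³)
6 m³ → container 1 (remaining 0 m³)
22 m³ → container 2 (remaining 3 m³)
13 m³ → container 3 (remaining 27 m³)
28 m³ → container 4 (remaining 12 m³)
39 m³ → container 5 (remaining 1 m³)
20 m³ → container 3 (remaining 7 m³)
7 m³ → container 3 (remaining 0 m³)
3 m³ → container 2 (remaining 0 m³)
36 m³ → container 6 (remaining 4 m³)
29 m³ → container 7 (remaining 11 m³)
21 m³ → container 8 (remaining 19 m³)
9 m³ → container 7 (remaining 2 m³)
33 m³ → container 9 (remaining 7 m³)
31 m³ → container 10 (remaining 9 m³)

10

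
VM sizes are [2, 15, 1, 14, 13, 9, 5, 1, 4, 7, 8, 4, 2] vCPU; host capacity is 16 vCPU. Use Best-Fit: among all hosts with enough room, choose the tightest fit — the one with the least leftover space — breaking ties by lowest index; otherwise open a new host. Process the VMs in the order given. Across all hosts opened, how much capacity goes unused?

2 vCPU → host 1 (remaining 14 vCPU)
15 vCPU → host 2 (remaining 1 vCPU)
1 vCPU → host 2 (remaining 0 vCPU)
14 vCPU → host 1 (remaining 0 vCPU)
13 vCPU → host 3 (remaining 3 vCPU)
9 vCPU → host 4 (remaining 7 vCPU)
5 vCPU → host 4 (remaining 2 vCPU)
1 vCPU → host 4 (remaining 1 vCPU)
4 vCPU → host 5 (remaining 12 vCPU)
7 vCPU → host 5 (remaining 5 vCPU)
8 vCPU → host 6 (remaining 8 vCPU)
4 vCPU → host 5 (remaining 1 vCPU)
2 vCPU → host 3 (remaining 1 vCPU)
6 hosts × 16 vCPU = 96 vCPU; used 85 vCPU; unused 11 vCPU.

11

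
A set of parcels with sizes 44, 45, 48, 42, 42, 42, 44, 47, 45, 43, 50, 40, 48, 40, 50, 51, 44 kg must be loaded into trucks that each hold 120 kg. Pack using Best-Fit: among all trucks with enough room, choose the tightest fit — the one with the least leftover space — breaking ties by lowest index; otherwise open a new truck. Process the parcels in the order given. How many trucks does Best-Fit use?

9 trucks

Put 44 kg in truck 1; 76 kg remain.
Put 45 kg in truck 1; 31 kg remain.
Put 48 kg in truck 2; 72 kg remain.
Put 42 kg in truck 2; 30 kg remain.
Put 42 kg in truck 3; 78 kg remain.
Put 42 kg in truck 3; 36 kg remain.
Put 44 kg in truck 4; 76 kg remain.
Put 47 kg in truck 4; 29 kg remain.
Put 45 kg in truck 5; 75 kg remain.
Put 43 kg in truck 5; 32 kg remain.
Put 50 kg in truck 6; 70 kg remain.
Put 40 kg in truck 6; 30 kg remain.
Put 48 kg in truck 7; 72 kg remain.
Put 40 kg in truck 7; 32 kg remain.
Put 50 kg in truck 8; 70 kg remain.
Put 51 kg in truck 8; 19 kg remain.
Put 44 kg in truck 9; 76 kg remain.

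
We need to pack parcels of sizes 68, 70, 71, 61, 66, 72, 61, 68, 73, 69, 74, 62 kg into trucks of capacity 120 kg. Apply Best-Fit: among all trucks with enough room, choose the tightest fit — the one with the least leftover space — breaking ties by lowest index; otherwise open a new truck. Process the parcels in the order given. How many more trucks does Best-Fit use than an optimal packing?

0

Best-Fit: [68] [70] [71] [61] [66] [72] [61] [68] [73] [69] [74] [62] → 12 trucks.
12 parcels exceed 60 kg (half the capacity), and no two of those can share a truck, so at least 12 trucks are needed.
So 12 is already optimal.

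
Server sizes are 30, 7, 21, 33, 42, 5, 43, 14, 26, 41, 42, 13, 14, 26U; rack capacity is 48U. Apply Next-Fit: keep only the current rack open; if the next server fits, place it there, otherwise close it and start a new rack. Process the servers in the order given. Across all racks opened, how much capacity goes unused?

30U → rack 1 (remaining 18U)
7U → rack 1 (remaining 11U)
21U → rack 2 (remaining 27U)
33U → rack 3 (remaining 15U)
42U → rack 4 (remaining 6U)
5U → rack 4 (remaining 1U)
43U → rack 5 (remaining 5U)
14U → rack 6 (remaining 34U)
26U → rack 6 (remaining 8U)
41U → rack 7 (remaining 7U)
42U → rack 8 (remaining 6U)
13U → rack 9 (remaining 35U)
14U → rack 9 (remaining 21U)
26U → rack 10 (remaining 22U)
10 racks × 48U = 480U; used 357U; unused 123U.

123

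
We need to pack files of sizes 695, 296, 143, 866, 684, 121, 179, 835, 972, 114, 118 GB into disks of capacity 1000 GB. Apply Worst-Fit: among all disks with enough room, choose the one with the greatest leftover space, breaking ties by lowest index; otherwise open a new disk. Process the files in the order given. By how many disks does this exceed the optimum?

Worst-Fit: [695,296] [143,684,121] [866] [179,114,118] [835] [972] → 6 disks.
Total size 5023 GB; any packing needs at least ⌈5023/1000⌉ = 6 disks.
So 6 is already optimal.

0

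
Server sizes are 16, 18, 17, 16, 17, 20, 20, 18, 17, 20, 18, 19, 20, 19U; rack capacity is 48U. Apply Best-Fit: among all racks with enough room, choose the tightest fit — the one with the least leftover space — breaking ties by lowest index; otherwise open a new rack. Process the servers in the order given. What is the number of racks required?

Put 16U in rack 1; 32U remain.
Put 18U in rack 1; 14U remain.
Put 17U in rack 2; 31U remain.
Put 16U in rack 2; 15U remain.
Put 17U in rack 3; 31U remain.
Put 20U in rack 3; 11U remain.
Put 20U in rack 4; 28U remain.
Put 18U in rack 4; 10U remain.
Put 17U in rack 5; 31U remain.
Put 20U in rack 5; 11U remain.
Put 18U in rack 6; 30U remain.
Put 19U in rack 6; 11U remain.
Put 20U in rack 7; 28U remain.
Put 19U in rack 7; 9U remain.

7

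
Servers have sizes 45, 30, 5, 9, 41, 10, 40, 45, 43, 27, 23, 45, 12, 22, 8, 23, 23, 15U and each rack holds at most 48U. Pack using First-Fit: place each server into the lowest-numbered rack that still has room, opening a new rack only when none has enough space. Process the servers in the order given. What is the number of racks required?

45U → rack 1 (remaining 3U)
30U → rack 2 (remaining 18U)
5U → rack 2 (remaining 13U)
9U → rack 2 (remaining 4U)
41U → rack 3 (remaining 7U)
10U → rack 4 (remaining 38U)
40U → rack 5 (remaining 8U)
45U → rack 6 (remaining 3U)
43U → rack 7 (remaining 5U)
27U → rack 4 (remaining 11U)
23U → rack 8 (remaining 25U)
45U → rack 9 (remaining 3U)
12U → rack 8 (remaining 13U)
22U → rack 10 (remaining 26U)
8U → rack 4 (remaining 3U)
23U → rack 10 (remaining 3U)
23U → rack 11 (remaining 25U)
15U → rack 11 (remaining 10U)
Final racks: [45] [30,5,9] [41] [10,27,8] [40] [45] [43] [23,12] [45] [22,23] [23,15].

11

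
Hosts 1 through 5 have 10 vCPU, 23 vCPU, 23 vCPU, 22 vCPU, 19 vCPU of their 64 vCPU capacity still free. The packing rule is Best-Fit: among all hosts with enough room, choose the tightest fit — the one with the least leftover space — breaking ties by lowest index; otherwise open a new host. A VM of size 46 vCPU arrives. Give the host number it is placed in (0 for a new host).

No host has ≥ 46 vCPU free, so a new host is opened.

0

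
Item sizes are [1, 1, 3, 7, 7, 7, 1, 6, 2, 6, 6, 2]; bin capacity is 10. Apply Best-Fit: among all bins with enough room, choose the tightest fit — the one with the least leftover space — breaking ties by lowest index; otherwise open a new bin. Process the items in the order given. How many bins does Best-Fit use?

7 bins

1 → bin 1 (remaining 9)
1 → bin 1 (remaining 8)
3 → bin 1 (remaining 5)
7 → bin 2 (remaining 3)
7 → bin 3 (remaining 3)
7 → bin 4 (remaining 3)
1 → bin 2 (remaining 2)
6 → bin 5 (remaining 4)
2 → bin 2 (remaining 0)
6 → bin 6 (remaining 4)
6 → bin 7 (remaining 4)
2 → bin 3 (remaining 1)
Final bins: [1,1,3] [7,1,2] [7,2] [7] [6] [6] [6].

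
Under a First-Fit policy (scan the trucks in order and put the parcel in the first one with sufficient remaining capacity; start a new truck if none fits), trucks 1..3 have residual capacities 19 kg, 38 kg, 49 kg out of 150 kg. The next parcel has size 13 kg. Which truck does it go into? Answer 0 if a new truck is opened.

Trucks with room: truck 1 (19 kg), truck 2 (38 kg), truck 3 (49 kg).
The first with room is truck 1.

1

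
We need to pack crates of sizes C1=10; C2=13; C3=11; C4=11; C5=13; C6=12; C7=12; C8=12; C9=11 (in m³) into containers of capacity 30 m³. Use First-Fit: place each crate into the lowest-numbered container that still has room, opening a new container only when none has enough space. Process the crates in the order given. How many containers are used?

5

C1 (10 m³) → container 1 (remaining 20 m³)
C2 (13 m³) → container 1 (remaining 7 m³)
C3 (11 m³) → container 2 (remaining 19 m³)
C4 (11 m³) → container 2 (remaining 8 m³)
C5 (13 m³) → container 3 (remaining 17 m³)
C6 (12 m³) → container 3 (remaining 5 m³)
C7 (12 m³) → container 4 (remaining 18 m³)
C8 (12 m³) → container 4 (remaining 6 m³)
C9 (11 m³) → container 5 (remaining 19 m³)
Final containers: [10,13] [11,11] [13,12] [12,12] [11].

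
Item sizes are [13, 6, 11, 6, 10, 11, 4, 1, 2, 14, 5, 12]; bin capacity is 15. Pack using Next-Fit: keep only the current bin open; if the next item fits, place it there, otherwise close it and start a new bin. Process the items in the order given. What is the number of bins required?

10

bin 1: place 13, 2 left
bin 2: place 6, 9 left
bin 3: place 11, 4 left
bin 4: place 6, 9 left
bin 5: place 10, 5 left
bin 6: place 11, 4 left
bin 6: place 4, 0 left
bin 7: place 1, 14 left
bin 7: place 2, 12 left
bin 8: place 14, 1 left
bin 9: place 5, 10 left
bin 10: place 12, 3 left
Final bins: [13] [6] [11] [6] [10] [11,4] [1,2] [14] [5] [12].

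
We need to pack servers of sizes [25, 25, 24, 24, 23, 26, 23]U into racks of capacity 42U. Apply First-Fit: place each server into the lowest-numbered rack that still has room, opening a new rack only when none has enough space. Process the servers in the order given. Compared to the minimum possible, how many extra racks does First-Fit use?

0

First-Fit: [25] [25] [24] [24] [23] [26] [23] → 7 racks.
7 servers exceed 21U (half the capacity), and no two of those can share a rack, so at least 7 racks are needed.
So 7 is already optimal.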